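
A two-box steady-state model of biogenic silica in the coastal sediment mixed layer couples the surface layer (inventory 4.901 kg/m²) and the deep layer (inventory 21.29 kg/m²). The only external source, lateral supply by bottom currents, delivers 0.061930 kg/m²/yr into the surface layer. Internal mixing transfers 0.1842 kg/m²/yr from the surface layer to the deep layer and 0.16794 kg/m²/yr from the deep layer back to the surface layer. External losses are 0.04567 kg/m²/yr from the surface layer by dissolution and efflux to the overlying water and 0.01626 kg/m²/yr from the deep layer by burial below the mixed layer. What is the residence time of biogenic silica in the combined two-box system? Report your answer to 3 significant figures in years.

Residence time in the combined system uses the total inventory and the total *external* removal — internal exchanges between the two boxes cancel.
M_total = 4.901 + 21.29 = 26.191 kg/m².
ΣF_external_out = 0.04567 + 0.01626 = 0.061930 kg/m²/yr.
τ = M_total / ΣF_ext = 26.191 / 0.061930 = 422.9 yr.

423 yr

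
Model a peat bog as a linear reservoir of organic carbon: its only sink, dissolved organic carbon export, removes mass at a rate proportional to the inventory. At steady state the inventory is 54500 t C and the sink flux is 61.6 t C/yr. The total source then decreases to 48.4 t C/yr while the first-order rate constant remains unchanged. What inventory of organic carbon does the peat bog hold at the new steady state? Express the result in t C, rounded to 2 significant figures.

43000 t C

Rate constant k = F/M = 61.6 / 54500 = 0.001130 yr⁻¹.
At the new steady state, source = k·M_new ⇒ M_new = 48.4 / 0.001130 = 42820 t C.
(Equivalently M_new = M × F_new/F_old = 54500 × 48.4/61.6.)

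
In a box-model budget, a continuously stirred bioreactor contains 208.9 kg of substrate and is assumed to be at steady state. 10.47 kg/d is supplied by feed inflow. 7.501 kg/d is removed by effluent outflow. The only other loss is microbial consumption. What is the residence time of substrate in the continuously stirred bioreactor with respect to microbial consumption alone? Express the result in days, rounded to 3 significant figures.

70.4 d

At steady state ΣF_in = ΣF_out.
ΣF_in = 10.470 kg/d.
Microbial consumption flux = ΣF_in − (7.501) = 10.470 − 7.501 = 2.969 kg/d.
τ = M / F = 208.9 / 2.969 = 70.36 d.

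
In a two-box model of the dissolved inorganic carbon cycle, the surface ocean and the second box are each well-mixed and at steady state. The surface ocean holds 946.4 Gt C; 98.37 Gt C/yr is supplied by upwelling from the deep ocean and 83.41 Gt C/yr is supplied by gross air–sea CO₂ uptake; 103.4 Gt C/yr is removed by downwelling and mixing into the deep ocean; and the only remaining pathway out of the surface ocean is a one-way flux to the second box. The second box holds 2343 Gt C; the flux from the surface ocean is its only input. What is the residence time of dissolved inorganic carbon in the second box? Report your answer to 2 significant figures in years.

30 yr

Balance the surface ocean: ΣF_in = 98.37 + 83.41 = 181.78 Gt C/yr.
Flux to the second box = ΣF_in − (103.4) = 78.380 Gt C/yr.
At steady state the output of the second box equals its input, 78.380 Gt C/yr.
τ = M / F = 2343 / 78.380 = 29.89 yr.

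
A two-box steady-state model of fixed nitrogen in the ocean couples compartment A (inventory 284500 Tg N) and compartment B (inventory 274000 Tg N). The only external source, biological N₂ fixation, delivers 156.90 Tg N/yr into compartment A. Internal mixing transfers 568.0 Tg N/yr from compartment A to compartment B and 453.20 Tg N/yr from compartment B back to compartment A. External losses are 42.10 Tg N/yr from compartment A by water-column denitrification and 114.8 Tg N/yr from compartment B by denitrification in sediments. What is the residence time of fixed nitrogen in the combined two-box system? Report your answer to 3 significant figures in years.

3560 yr

Residence time in the combined system uses the total inventory and the total *external* removal — internal exchanges between the two boxes cancel.
M_total = 284500 + 274000 = 558500 Tg N.
ΣF_external_out = 42.10 + 114.8 = 156.90 Tg N/yr.
τ = M_total / ΣF_ext = 558500 / 156.90 = 3560 yr.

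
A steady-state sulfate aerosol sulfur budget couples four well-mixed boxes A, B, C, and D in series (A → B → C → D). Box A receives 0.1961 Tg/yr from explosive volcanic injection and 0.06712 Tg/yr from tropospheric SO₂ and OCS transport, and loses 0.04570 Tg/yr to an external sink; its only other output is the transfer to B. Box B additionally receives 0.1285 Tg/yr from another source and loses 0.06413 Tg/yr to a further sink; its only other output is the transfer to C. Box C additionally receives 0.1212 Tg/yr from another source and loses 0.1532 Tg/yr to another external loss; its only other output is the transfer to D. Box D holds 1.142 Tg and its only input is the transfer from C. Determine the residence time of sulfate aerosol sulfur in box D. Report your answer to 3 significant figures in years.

Box A: F(A→B) = (0.1961 + 0.06712) − 0.04570 = 0.21752 Tg/yr.
Box B: F(B→C) = (0.21752 + 0.1285) − 0.06413 = 0.28189 Tg/yr.
Box C: F(C→D) = (0.28189 + 0.1212) − 0.1532 = 0.24989 Tg/yr.
Box D throughput = its input = 0.24989 Tg/yr; τ = 1.142 / 0.24989 = 4.570 yr.

4.57 yr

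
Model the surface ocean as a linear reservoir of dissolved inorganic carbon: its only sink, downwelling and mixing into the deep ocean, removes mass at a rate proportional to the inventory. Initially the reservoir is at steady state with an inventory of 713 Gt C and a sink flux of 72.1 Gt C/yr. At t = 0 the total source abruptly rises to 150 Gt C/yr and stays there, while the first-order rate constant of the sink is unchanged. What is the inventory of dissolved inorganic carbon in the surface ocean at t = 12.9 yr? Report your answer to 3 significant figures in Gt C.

τ = M₀/F₀ = 713/72.1 = 9.889 yr; rate constant k = 1/τ.
New steady state M_∞ = F₁/k = F₁·τ = 150 × 9.889 = 1483.4 Gt C.
M(t) = M_∞ + (M₀ − M_∞)·e^(−t/τ); t/τ = 12.9/9.889 = 1.304, so e^(−t/τ) = 0.2713.
M(t) = 1483.4 − 770.4 × 0.2713 = 1274.3 Gt C.

1270 Gt C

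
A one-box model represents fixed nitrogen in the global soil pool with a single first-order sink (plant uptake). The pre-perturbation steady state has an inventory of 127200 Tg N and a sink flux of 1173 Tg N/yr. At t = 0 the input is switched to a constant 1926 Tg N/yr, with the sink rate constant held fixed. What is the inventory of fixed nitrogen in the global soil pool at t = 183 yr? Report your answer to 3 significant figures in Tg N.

Residence time τ = M₀/F₀ = 108.4 yr. The eventual steady state is M_∞ = M₀·(F₁/F₀) = 127200 × 1926/1173 = 208860 Tg N.
The anomaly ΔM(t) = M(t) − M_∞ decays as ΔM₀·e^(−t/τ) with ΔM₀ = 127200 − 208860 = −81660 Tg N.
At t = 183 yr, e^(−t/τ) = e^(−1.688) = 0.1850, so ΔM = −15100 Tg N and M = 208860 − 15100 = 193750 Tg N.

194000 Tg N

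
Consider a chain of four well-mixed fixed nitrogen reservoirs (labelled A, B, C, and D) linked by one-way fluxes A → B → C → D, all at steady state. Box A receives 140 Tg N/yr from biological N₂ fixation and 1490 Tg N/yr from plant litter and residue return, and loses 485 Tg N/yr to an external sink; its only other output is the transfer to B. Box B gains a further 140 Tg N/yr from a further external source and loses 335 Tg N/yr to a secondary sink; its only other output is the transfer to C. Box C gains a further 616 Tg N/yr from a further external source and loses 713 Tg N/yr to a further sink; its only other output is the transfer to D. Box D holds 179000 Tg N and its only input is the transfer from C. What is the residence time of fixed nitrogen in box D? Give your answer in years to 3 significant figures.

Box A: F(A→B) = (140 + 1490) − 485 = 1145.0 Tg N/yr.
Box B: F(B→C) = (1145.0 + 140) − 335 = 950.00 Tg N/yr.
Box C: F(C→D) = (950.00 + 616) − 713 = 853.00 Tg N/yr.
Box D throughput = its input = 853.00 Tg N/yr; τ = 179000 / 853.00 = 209.8 yr.

210 yr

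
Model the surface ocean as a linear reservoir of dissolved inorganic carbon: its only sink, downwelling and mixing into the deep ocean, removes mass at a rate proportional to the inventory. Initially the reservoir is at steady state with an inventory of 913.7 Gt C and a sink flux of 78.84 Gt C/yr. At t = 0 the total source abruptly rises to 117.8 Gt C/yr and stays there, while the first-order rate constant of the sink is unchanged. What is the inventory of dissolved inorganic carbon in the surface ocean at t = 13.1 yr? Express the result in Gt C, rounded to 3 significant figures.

1220 Gt C

τ = M₀/F₀ = 913.7/78.84 = 11.59 yr; rate constant k = 1/τ.
New steady state M_∞ = F₁/k = F₁·τ = 117.8 × 11.59 = 1365.2 Gt C.
M(t) = M_∞ + (M₀ − M_∞)·e^(−t/τ); t/τ = 13.1/11.59 = 1.130, so e^(−t/τ) = 0.3229.
M(t) = 1365.2 − 451.5 × 0.3229 = 1219.4 Gt C.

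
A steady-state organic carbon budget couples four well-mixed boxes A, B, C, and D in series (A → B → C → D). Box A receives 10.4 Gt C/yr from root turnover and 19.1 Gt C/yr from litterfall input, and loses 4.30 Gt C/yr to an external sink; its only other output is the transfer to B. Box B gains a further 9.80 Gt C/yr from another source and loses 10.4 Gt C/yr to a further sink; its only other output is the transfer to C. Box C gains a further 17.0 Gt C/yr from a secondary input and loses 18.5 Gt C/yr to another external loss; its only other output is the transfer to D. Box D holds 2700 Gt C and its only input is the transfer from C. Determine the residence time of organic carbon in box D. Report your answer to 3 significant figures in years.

Box A: F(A→B) = (10.4 + 19.1) − 4.30 = 25.200 Gt C/yr.
Box B: F(B→C) = (25.200 + 9.80) − 10.4 = 24.600 Gt C/yr.
Box C: F(C→D) = (24.600 + 17.0) − 18.5 = 23.100 Gt C/yr.
Box D throughput = its input = 23.100 Gt C/yr; τ = 2700 / 23.100 = 116.9 yr.

117 yr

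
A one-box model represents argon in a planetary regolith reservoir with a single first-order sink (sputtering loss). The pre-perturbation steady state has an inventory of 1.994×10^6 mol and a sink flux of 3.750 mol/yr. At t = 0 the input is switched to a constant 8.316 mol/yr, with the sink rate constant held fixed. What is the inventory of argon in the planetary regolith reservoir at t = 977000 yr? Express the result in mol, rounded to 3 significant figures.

4.04×10^6 mol

The sink rate constant is k = F₀/M₀ = 3.750/1.994×10^6 = 1.881×10^-6 yr⁻¹.
Solving dM/dt = F₁ − kM with M(0) = M₀ gives M(t) = F₁/k + (M₀ − F₁/k)·e^(−kt).
F₁/k = 8.316/1.881×10^-6 = 4.4219×10^6 mol; kt = 1.881×10^-6 × 977000 = 1.837, e^(−kt) = 0.1592.
M(977000) = 4.4219×10^6 + (1.994×10^6 − 4.4219×10^6) × 0.1592 = 4.4219×10^6 − 386600 = 4.0353×10^6 mol.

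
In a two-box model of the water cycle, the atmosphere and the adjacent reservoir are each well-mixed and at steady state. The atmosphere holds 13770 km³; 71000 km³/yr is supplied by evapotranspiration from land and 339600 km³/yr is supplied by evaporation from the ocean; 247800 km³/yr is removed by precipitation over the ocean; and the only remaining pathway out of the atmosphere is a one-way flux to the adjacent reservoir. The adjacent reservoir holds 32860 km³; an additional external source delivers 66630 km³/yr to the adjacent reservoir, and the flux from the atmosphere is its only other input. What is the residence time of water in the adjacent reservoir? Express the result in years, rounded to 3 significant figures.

Balance the atmosphere: ΣF_in = 71000 + 339600 = 410600 km³/yr.
Flux to the adjacent reservoir = ΣF_in − (247800) = 162800 km³/yr.
Total input to the adjacent reservoir = 162800 + 66630 = 229430 km³/yr; at steady state this equals its total output.
τ = M / F = 32860 / 229430 = 0.1432 yr.

0.143 yr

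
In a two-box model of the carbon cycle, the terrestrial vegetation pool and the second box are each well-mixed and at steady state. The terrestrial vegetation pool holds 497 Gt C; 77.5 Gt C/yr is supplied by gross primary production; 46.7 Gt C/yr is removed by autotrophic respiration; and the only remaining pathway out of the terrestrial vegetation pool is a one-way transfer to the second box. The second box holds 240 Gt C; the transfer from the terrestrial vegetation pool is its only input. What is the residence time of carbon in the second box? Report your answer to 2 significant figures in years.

Balance the terrestrial vegetation pool: ΣF_in = 77.500 Gt C/yr.
Transfer to the second box = ΣF_in − (46.7) = 30.800 Gt C/yr.
At steady state the output of the second box equals its input, 30.800 Gt C/yr.
τ = M / F = 240 / 30.800 = 7.792 yr.

7.8 yr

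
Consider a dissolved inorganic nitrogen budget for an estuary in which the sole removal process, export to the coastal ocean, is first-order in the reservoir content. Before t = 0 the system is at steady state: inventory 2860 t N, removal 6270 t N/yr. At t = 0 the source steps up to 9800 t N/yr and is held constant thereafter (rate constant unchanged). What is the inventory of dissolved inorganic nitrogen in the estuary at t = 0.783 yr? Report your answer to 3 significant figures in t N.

The sink rate constant is k = F₀/M₀ = 6270/2860 = 2.192 yr⁻¹.
Solving dM/dt = F₁ − kM with M(0) = M₀ gives M(t) = F₁/k + (M₀ − F₁/k)·e^(−kt).
F₁/k = 9800/2.192 = 4470.2 t N; kt = 2.192 × 0.783 = 1.717, e^(−kt) = 0.1797.
M(0.783) = 4470.2 + (2860 − 4470.2) × 0.1797 = 4470.2 − 289.3 = 4180.9 t N.

4180 t N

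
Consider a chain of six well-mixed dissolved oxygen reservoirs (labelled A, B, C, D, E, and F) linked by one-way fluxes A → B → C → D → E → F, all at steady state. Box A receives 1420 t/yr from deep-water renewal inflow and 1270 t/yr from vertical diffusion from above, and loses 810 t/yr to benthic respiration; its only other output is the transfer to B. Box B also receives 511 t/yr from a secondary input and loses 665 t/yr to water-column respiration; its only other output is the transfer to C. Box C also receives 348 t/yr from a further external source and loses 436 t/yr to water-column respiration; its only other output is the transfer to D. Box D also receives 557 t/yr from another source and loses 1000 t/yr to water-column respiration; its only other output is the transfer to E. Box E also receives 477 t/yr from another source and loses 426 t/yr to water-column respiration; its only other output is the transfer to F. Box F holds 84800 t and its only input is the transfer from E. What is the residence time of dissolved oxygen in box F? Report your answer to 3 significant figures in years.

Box A: F(A→B) = (1420 + 1270) − 810 = 1880.0 t/yr.
Box B: F(B→C) = (1880.0 + 511) − 665 = 1726.0 t/yr.
Box C: F(C→D) = (1726.0 + 348) − 436 = 1638.0 t/yr.
Box D: F(D→E) = (1638.0 + 557) − 1000 = 1195.0 t/yr.
Box E: F(E→F) = (1195.0 + 477) − 426 = 1246.0 t/yr.
Box F throughput = its input = 1246.0 t/yr; τ = 84800 / 1246.0 = 68.06 yr.

68.1 yr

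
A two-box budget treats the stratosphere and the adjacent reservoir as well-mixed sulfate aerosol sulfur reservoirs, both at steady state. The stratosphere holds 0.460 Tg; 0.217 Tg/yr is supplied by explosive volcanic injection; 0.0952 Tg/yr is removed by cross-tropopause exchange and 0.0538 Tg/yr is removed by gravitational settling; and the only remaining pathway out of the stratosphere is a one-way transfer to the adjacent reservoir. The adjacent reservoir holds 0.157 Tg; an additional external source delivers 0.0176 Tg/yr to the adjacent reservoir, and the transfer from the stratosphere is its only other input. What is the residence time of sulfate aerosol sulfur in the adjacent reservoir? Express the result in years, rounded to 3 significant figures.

1.83 yr

Balance the stratosphere: ΣF_in = 0.21700 Tg/yr.
Transfer to the adjacent reservoir = ΣF_in − (0.0952 + 0.0538) = 0.068000 Tg/yr.
Total input to the adjacent reservoir = 0.068000 + 0.0176 = 0.085600 Tg/yr; at steady state this equals its total output.
τ = M / F = 0.157 / 0.085600 = 1.834 yr.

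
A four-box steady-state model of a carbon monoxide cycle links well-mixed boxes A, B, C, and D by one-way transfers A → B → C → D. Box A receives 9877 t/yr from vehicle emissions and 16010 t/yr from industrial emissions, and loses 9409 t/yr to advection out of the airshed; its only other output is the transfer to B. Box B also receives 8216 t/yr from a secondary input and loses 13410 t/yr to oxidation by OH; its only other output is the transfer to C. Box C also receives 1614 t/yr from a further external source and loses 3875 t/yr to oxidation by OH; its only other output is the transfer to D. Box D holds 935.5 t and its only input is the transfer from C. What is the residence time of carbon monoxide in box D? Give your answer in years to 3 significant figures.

Box A: F(A→B) = (9877 + 16010) − 9409 = 16478 t/yr.
Box B: F(B→C) = (16478 + 8216) − 13410 = 11284 t/yr.
Box C: F(C→D) = (11284 + 1614) − 3875 = 9023.0 t/yr.
Box D throughput = its input = 9023.0 t/yr; τ = 935.5 / 9023.0 = 0.1037 yr.

0.104 yr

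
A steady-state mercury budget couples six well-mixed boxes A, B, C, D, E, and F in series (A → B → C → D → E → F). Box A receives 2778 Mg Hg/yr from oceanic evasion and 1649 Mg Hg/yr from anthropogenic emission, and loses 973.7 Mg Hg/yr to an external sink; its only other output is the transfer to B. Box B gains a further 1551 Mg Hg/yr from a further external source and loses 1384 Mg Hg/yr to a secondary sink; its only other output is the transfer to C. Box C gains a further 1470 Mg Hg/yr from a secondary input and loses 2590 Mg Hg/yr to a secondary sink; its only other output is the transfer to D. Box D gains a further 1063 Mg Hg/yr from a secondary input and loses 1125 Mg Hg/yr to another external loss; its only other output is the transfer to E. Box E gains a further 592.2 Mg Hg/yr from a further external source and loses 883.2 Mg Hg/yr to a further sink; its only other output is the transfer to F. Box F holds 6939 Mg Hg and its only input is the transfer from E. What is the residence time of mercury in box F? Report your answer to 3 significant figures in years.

3.23 yr

Box A: F(A→B) = (2778 + 1649) − 973.7 = 3453.3 Mg Hg/yr.
Box B: F(B→C) = (3453.3 + 1551) − 1384 = 3620.3 Mg Hg/yr.
Box C: F(C→D) = (3620.3 + 1470) − 2590 = 2500.3 Mg Hg/yr.
Box D: F(D→E) = (2500.3 + 1063) − 1125 = 2438.3 Mg Hg/yr.
Box E: F(E→F) = (2438.3 + 592.2) − 883.2 = 2147.3 Mg Hg/yr.
Box F throughput = its input = 2147.3 Mg Hg/yr; τ = 6939 / 2147.3 = 3.232 yr.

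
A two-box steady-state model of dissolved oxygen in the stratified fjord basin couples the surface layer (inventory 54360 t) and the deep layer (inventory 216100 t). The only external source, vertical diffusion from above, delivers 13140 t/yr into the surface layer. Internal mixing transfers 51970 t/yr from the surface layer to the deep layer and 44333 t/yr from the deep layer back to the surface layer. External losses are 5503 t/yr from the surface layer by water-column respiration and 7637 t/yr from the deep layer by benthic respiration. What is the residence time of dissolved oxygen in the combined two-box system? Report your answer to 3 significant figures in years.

Treat the two boxes together as one reservoir: the mixing fluxes between them are internal recycling, so τ = ΣM / Σ(external losses).
M_total = 54360 + 216100 = 270460 t.
ΣF_external_out = 5503 + 7637 = 13140 t/yr.
τ = M_total / ΣF_ext = 270460 / 13140 = 20.58 yr.

20.6 yr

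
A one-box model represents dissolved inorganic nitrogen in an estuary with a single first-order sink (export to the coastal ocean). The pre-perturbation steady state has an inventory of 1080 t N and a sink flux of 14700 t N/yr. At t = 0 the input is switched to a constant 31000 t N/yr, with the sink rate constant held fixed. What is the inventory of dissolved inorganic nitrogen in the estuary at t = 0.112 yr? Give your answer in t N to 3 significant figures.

2020 t N

τ = M₀/F₀ = 1080/14700 = 0.07347 yr; rate constant k = 1/τ.
New steady state M_∞ = F₁/k = F₁·τ = 31000 × 0.07347 = 2277.6 t N.
M(t) = M_∞ + (M₀ − M_∞)·e^(−t/τ); t/τ = 0.112/0.07347 = 1.524, so e^(−t/τ) = 0.2177.
M(t) = 2277.6 − 1198 × 0.2177 = 2016.8 t N.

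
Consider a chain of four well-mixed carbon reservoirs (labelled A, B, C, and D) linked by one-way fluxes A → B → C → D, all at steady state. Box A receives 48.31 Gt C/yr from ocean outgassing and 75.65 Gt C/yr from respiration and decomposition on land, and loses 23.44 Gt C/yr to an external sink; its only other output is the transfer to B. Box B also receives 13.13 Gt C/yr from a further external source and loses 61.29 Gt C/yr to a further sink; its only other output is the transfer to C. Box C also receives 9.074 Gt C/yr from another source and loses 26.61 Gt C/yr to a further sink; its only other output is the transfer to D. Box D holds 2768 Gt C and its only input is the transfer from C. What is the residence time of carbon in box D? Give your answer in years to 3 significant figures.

79.5 yr

Box A: F(A→B) = (48.31 + 75.65) − 23.44 = 100.52 Gt C/yr.
Box B: F(B→C) = (100.52 + 13.13) − 61.29 = 52.360 Gt C/yr.
Box C: F(C→D) = (52.360 + 9.074) − 26.61 = 34.824 Gt C/yr.
Box D throughput = its input = 34.824 Gt C/yr; τ = 2768 / 34.824 = 79.49 yr.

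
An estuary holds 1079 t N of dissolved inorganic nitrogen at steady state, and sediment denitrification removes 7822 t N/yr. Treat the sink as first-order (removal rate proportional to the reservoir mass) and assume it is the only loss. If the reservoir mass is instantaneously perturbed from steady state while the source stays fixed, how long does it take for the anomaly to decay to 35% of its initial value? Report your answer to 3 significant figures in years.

For a linear reservoir the anomaly decays as exp(−t/τ) with τ = M/F = 1079/7822 = 0.1379 yr.
exp(−t/τ) = 0.35 ⇒ t = −τ ln(0.35) = 0.1379 × 1.050 = 0.1448 yr.

0.145 yr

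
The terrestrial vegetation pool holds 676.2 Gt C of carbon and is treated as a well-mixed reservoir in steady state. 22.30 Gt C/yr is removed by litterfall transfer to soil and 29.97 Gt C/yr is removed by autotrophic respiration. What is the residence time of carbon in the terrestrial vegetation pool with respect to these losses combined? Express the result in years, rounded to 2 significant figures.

13 yr

Total removal = 22.30 + 29.97 = 52.270 Gt C/yr.
τ = M / ΣF_out = 676.2 / 52.270 = 12.94 yr.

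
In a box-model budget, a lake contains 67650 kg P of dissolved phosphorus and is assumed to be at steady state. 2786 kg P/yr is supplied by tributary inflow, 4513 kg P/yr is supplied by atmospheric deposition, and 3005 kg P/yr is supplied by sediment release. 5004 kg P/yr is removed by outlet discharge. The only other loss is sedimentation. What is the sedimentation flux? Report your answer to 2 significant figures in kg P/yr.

At steady state ΣF_in = ΣF_out.
ΣF_in = 2786 + 4513 + 3005 = 10304 kg P/yr.
Sedimentation flux = ΣF_in − (5004) = 10304 − 5004 = 5300 kg P/yr.

5300 kg P/yr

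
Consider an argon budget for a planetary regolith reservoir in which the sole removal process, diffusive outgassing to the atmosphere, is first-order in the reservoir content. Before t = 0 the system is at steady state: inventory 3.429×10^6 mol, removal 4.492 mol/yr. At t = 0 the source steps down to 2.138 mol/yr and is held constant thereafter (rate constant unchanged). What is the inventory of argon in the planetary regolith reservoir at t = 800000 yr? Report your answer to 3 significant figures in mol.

2.26×10^6 mol

Residence time τ = M₀/F₀ = 763400 yr. The eventual steady state is M_∞ = M₀·(F₁/F₀) = 3.429×10^6 × 2.138/4.492 = 1.6321×10^6 mol.
The anomaly ΔM(t) = M(t) − M_∞ decays as ΔM₀·e^(−t/τ) with ΔM₀ = 3.429×10^6 − 1.6321×10^6 = 1.797×10^6 mol.
At t = 800000 yr, e^(−t/τ) = e^(−1.048) = 0.3506, so ΔM = 630100 mol and M = 1.6321×10^6 + 630100 = 2.2621×10^6 mol.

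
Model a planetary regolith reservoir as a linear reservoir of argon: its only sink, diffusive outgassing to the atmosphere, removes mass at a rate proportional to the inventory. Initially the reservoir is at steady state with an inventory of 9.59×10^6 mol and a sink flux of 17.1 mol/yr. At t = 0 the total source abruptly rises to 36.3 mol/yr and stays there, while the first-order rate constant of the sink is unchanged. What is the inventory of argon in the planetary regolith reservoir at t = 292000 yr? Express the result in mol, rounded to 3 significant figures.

1.40×10^7 mol

Residence time τ = M₀/F₀ = 560800 yr. The eventual steady state is M_∞ = M₀·(F₁/F₀) = 9.59×10^6 × 36.3/17.1 = 2.0358×10^7 mol.
The anomaly ΔM(t) = M(t) − M_∞ decays as ΔM₀·e^(−t/τ) with ΔM₀ = 9.59×10^6 − 2.0358×10^7 = −1.077×10^7 mol.
At t = 292000 yr, e^(−t/τ) = e^(−0.5207) = 0.5941, so ΔM = −6.397×10^6 mol and M = 2.0358×10^7 − 6.397×10^6 = 1.3960×10^7 mol.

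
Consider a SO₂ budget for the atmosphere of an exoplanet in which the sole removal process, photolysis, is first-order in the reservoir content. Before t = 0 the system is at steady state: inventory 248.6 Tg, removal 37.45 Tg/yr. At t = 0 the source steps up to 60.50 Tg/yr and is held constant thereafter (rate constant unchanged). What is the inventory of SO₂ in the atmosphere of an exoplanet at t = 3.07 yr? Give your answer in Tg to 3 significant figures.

Residence time τ = M₀/F₀ = 6.638 yr. The eventual steady state is M_∞ = M₀·(F₁/F₀) = 248.6 × 60.50/37.45 = 401.61 Tg.
The anomaly ΔM(t) = M(t) − M_∞ decays as ΔM₀·e^(−t/τ) with ΔM₀ = 248.6 − 401.61 = −153.0 Tg.
At t = 3.07 yr, e^(−t/τ) = e^(−0.4625) = 0.6297, so ΔM = −96.35 Tg and M = 401.61 − 96.35 = 305.26 Tg.

305 Tg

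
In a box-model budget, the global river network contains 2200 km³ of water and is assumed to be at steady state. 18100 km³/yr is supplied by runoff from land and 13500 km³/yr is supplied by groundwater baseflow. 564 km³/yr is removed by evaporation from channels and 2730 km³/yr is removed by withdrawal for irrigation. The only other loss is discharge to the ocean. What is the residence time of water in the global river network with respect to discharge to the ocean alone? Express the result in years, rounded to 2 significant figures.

0.078 yr

At steady state ΣF_in = ΣF_out.
ΣF_in = 18100 + 13500 = 31600 km³/yr.
Discharge to the ocean flux = ΣF_in − (564 + 2730) = 31600 − 3294 = 28310 km³/yr.
τ = M / F = 2200 / 28310 = 0.07772 yr.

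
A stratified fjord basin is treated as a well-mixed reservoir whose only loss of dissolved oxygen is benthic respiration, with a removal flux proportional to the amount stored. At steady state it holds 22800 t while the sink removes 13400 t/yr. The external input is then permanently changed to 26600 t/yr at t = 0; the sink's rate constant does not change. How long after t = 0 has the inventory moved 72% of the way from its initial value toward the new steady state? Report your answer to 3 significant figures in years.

2.17 yr

τ = M₀/F₀ = 22800/13400 = 1.701 yr.
The remaining gap fraction is e^(−t/τ); 72% covered ⇒ e^(−t/τ) = 0.280.
t = −τ ln(0.280) = 1.701 × 1.273 = 2.166 yr.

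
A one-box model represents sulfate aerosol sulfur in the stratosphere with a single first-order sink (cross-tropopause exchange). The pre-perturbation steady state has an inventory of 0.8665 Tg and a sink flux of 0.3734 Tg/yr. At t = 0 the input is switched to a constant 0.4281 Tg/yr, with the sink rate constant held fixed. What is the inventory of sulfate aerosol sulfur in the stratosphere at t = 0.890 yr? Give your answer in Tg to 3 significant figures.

Residence time τ = M₀/F₀ = 2.321 yr. The eventual steady state is M_∞ = M₀·(F₁/F₀) = 0.8665 × 0.4281/0.3734 = 0.99344 Tg.
The anomaly ΔM(t) = M(t) − M_∞ decays as ΔM₀·e^(−t/τ) with ΔM₀ = 0.8665 − 0.99344 = −0.1269 Tg.
At t = 0.890 yr, e^(−t/τ) = e^(−0.3835) = 0.6815, so ΔM = −0.08650 Tg and M = 0.99344 − 0.08650 = 0.90693 Tg.

0.907 Tg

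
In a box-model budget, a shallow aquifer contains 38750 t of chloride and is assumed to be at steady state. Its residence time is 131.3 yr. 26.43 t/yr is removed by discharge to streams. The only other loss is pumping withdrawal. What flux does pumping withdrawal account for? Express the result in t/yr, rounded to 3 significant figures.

Total removal F = M/τ = 38750 / 131.3 = 295.1 t/yr.
Pumping withdrawal = F − (26.43) = 295.1 − 26.43 = 268.7 t/yr.

269 t/yr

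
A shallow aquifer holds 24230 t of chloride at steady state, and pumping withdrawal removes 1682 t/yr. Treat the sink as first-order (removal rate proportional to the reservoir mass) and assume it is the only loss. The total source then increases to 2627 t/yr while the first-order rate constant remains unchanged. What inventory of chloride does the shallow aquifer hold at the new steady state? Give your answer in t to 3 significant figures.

Rate constant k = F/M = 1682 / 24230 = 0.06942 yr⁻¹.
At the new steady state, source = k·M_new ⇒ M_new = 2627 / 0.06942 = 37840 t.
(Equivalently M_new = M × F_new/F_old = 24230 × 2627/1682.)

37800 t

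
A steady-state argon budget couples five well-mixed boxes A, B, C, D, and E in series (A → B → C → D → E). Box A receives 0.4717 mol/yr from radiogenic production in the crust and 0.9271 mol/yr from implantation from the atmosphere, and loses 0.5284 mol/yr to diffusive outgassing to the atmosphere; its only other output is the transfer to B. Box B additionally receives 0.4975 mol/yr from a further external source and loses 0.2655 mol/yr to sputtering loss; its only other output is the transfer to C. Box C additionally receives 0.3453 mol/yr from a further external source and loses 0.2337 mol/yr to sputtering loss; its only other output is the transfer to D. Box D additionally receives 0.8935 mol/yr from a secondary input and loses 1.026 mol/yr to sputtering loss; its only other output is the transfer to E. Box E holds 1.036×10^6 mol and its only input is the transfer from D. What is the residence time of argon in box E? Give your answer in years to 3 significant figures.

Box A: F(A→B) = (0.4717 + 0.9271) − 0.5284 = 0.87040 mol/yr.
Box B: F(B→C) = (0.87040 + 0.4975) − 0.2655 = 1.1024 mol/yr.
Box C: F(C→D) = (1.1024 + 0.3453) − 0.2337 = 1.2140 mol/yr.
Box D: F(D→E) = (1.2140 + 0.8935) − 1.026 = 1.0815 mol/yr.
Box E throughput = its input = 1.0815 mol/yr; τ = 1.036×10^6 / 1.0815 = 957900 yr.

958000 yr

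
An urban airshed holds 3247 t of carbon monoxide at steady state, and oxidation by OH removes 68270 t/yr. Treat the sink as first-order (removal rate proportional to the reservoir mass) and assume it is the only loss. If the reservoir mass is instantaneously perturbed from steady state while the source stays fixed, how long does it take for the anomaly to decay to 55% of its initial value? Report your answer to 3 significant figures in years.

For a linear reservoir the anomaly decays as exp(−t/τ) with τ = M/F = 3247/68270 = 0.04756 yr.
exp(−t/τ) = 0.55 ⇒ t = −τ ln(0.55) = 0.04756 × 0.5978 = 0.02843 yr.

0.0284 yr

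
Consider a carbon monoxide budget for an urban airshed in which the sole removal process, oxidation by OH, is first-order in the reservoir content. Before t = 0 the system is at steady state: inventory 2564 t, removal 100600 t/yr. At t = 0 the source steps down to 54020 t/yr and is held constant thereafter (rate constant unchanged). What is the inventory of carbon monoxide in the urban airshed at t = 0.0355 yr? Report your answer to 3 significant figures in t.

Residence time τ = M₀/F₀ = 0.02549 yr. The eventual steady state is M_∞ = M₀·(F₁/F₀) = 2564 × 54020/100600 = 1376.8 t.
The anomaly ΔM(t) = M(t) − M_∞ decays as ΔM₀·e^(−t/τ) with ΔM₀ = 2564 − 1376.8 = 1187 t.
At t = 0.0355 yr, e^(−t/τ) = e^(−1.393) = 0.2484, so ΔM = 294.9 t and M = 1376.8 + 294.9 = 1671.7 t.

1670 t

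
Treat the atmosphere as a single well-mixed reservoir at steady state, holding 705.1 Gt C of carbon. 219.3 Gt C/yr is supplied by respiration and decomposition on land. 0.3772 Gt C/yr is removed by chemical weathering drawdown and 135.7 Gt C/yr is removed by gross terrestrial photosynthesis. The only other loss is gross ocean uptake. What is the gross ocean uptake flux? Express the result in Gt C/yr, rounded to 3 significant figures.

83.2 Gt C/yr

At steady state ΣF_in = ΣF_out.
ΣF_in = 219.30 Gt C/yr.
Gross ocean uptake flux = ΣF_in − (0.3772 + 135.7) = 219.30 − 136.1 = 83.22 Gt C/yr.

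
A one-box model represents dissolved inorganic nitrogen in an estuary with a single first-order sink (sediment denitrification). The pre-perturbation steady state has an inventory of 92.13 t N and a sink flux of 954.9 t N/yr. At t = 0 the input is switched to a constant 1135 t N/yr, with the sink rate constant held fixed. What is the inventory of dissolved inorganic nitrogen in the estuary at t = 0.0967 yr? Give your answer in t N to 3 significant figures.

The sink rate constant is k = F₀/M₀ = 954.9/92.13 = 10.36 yr⁻¹.
Solving dM/dt = F₁ − kM with M(0) = M₀ gives M(t) = F₁/k + (M₀ − F₁/k)·e^(−kt).
F₁/k = 1135/10.36 = 109.51 t N; kt = 10.36 × 0.0967 = 1.002, e^(−kt) = 0.3670.
M(0.0967) = 109.51 + (92.13 − 109.51) × 0.3670 = 109.51 − 6.378 = 103.13 t N.

103 t N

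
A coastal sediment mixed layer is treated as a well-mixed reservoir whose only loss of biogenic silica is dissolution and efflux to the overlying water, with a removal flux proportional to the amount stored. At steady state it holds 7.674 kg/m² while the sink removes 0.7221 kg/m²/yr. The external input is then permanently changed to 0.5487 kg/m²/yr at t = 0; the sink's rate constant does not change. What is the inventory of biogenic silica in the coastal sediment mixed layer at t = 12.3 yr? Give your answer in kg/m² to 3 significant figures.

Residence time τ = M₀/F₀ = 10.63 yr. The eventual steady state is M_∞ = M₀·(F₁/F₀) = 7.674 × 0.5487/0.7221 = 5.8312 kg/m².
The anomaly ΔM(t) = M(t) − M_∞ decays as ΔM₀·e^(−t/τ) with ΔM₀ = 7.674 − 5.8312 = 1.843 kg/m².
At t = 12.3 yr, e^(−t/τ) = e^(−1.157) = 0.3143, so ΔM = 0.5792 kg/m² and M = 5.8312 + 0.5792 = 6.4104 kg/m².

6.41 kg/m²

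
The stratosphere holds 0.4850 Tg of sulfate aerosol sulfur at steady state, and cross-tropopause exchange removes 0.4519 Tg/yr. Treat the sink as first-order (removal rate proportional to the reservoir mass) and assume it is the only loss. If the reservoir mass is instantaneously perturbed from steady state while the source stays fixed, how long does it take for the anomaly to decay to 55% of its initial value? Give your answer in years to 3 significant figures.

For a linear reservoir the anomaly decays as exp(−t/τ) with τ = M/F = 0.4850/0.4519 = 1.073 yr.
exp(−t/τ) = 0.55 ⇒ t = −τ ln(0.55) = 1.073 × 0.5978 = 0.6416 yr.

0.642 yr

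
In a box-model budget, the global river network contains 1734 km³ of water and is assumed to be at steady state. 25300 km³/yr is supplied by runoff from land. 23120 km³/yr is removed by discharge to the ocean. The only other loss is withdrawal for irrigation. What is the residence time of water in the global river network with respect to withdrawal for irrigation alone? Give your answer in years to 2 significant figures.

0.80 yr

At steady state ΣF_in = ΣF_out.
ΣF_in = 25300 km³/yr.
Withdrawal for irrigation flux = ΣF_in − (23120) = 25300 − 23120 = 2180 km³/yr.
τ = M / F = 1734 / 2180 = 0.7954 yr.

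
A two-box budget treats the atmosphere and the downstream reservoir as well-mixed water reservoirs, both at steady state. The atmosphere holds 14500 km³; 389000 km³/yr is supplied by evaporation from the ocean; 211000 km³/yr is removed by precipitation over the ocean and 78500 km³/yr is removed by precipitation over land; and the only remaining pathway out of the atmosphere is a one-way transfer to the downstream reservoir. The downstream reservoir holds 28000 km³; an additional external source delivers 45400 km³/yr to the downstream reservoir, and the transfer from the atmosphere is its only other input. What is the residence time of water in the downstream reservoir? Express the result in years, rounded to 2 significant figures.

0.19 yr

Balance the atmosphere: ΣF_in = 389000 km³/yr.
Transfer to the downstream reservoir = ΣF_in − (211000 + 78500) = 99500 km³/yr.
Total input to the downstream reservoir = 99500 + 45400 = 144900 km³/yr; at steady state this equals its total output.
τ = M / F = 28000 / 144900 = 0.1932 yr.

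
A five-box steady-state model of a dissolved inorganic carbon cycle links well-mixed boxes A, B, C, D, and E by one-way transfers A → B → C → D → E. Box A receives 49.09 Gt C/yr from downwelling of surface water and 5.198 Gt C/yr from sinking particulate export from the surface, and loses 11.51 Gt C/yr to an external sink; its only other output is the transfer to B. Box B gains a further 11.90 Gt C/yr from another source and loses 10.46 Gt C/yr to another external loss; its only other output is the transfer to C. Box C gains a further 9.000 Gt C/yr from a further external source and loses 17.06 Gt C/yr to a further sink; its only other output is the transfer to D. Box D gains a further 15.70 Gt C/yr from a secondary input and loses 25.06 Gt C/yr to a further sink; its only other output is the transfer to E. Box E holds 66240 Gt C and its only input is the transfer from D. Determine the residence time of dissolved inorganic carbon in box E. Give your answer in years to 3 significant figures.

Box A: F(A→B) = (49.09 + 5.198) − 11.51 = 42.778 Gt C/yr.
Box B: F(B→C) = (42.778 + 11.90) − 10.46 = 44.218 Gt C/yr.
Box C: F(C→D) = (44.218 + 9.000) − 17.06 = 36.158 Gt C/yr.
Box D: F(D→E) = (36.158 + 15.70) − 25.06 = 26.798 Gt C/yr.
Box E throughput = its input = 26.798 Gt C/yr; τ = 66240 / 26.798 = 2472 yr.

2470 yr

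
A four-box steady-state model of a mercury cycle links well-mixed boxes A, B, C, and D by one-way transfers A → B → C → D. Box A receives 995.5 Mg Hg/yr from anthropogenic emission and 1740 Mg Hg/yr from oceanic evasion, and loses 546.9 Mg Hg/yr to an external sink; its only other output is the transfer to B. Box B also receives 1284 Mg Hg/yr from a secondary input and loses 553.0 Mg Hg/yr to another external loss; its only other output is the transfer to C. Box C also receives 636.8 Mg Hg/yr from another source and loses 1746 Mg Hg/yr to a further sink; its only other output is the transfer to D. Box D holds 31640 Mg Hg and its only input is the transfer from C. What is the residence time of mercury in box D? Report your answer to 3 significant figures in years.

Box A: F(A→B) = (995.5 + 1740) − 546.9 = 2188.6 Mg Hg/yr.
Box B: F(B→C) = (2188.6 + 1284) − 553.0 = 2919.6 Mg Hg/yr.
Box C: F(C→D) = (2919.6 + 636.8) − 1746 = 1810.4 Mg Hg/yr.
Box D throughput = its input = 1810.4 Mg Hg/yr; τ = 31640 / 1810.4 = 17.48 yr.

17.5 yr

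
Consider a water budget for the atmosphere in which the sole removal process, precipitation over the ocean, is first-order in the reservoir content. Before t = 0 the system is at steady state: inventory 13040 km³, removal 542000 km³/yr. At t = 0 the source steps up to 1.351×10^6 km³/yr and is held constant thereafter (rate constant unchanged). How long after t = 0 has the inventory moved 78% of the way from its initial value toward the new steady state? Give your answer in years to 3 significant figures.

τ = M₀/F₀ = 13040/542000 = 0.02406 yr.
The remaining gap fraction is e^(−t/τ); 78% covered ⇒ e^(−t/τ) = 0.220.
t = −τ ln(0.220) = 0.02406 × 1.514 = 0.03643 yr.

0.0364 yr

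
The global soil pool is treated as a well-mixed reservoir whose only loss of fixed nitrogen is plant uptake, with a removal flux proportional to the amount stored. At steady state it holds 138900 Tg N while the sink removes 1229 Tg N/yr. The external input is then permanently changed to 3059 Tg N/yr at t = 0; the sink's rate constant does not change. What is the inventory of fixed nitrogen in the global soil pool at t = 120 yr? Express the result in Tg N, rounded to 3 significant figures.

τ = M₀/F₀ = 138900/1229 = 113.0 yr; rate constant k = 1/τ.
New steady state M_∞ = F₁/k = F₁·τ = 3059 × 113.0 = 345720 Tg N.
M(t) = M_∞ + (M₀ − M_∞)·e^(−t/τ); t/τ = 120/113.0 = 1.062, so e^(−t/τ) = 0.3458.
M(t) = 345720 − 206800 × 0.3458 = 274200 Tg N.

274000 Tg N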